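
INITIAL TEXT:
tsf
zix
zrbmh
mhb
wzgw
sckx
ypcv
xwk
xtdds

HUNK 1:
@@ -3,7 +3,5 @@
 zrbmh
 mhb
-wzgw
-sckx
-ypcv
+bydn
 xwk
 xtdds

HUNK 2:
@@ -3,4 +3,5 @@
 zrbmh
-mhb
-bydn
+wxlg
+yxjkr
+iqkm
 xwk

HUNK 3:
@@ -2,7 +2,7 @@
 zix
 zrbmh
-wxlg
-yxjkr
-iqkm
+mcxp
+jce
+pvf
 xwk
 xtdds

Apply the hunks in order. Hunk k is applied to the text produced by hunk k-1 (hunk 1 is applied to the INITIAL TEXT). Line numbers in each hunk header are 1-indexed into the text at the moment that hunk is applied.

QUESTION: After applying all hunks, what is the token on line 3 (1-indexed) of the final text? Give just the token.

Answer: zrbmh

Derivation:
Hunk 1: at line 3 remove [wzgw,sckx,ypcv] add [bydn] -> 7 lines: tsf zix zrbmh mhb bydn xwk xtdds
Hunk 2: at line 3 remove [mhb,bydn] add [wxlg,yxjkr,iqkm] -> 8 lines: tsf zix zrbmh wxlg yxjkr iqkm xwk xtdds
Hunk 3: at line 2 remove [wxlg,yxjkr,iqkm] add [mcxp,jce,pvf] -> 8 lines: tsf zix zrbmh mcxp jce pvf xwk xtdds
Final line 3: zrbmh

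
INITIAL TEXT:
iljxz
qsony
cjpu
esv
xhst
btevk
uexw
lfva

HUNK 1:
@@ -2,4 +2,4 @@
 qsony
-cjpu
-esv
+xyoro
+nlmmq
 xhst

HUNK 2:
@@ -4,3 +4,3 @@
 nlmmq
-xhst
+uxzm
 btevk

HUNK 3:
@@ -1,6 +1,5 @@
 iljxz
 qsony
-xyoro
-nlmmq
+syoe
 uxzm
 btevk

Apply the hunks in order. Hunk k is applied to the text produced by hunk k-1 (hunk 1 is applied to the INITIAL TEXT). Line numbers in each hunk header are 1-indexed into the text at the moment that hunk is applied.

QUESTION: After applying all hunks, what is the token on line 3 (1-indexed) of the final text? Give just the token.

Answer: syoe

Derivation:
Hunk 1: at line 2 remove [cjpu,esv] add [xyoro,nlmmq] -> 8 lines: iljxz qsony xyoro nlmmq xhst btevk uexw lfva
Hunk 2: at line 4 remove [xhst] add [uxzm] -> 8 lines: iljxz qsony xyoro nlmmq uxzm btevk uexw lfva
Hunk 3: at line 1 remove [xyoro,nlmmq] add [syoe] -> 7 lines: iljxz qsony syoe uxzm btevk uexw lfva
Final line 3: syoe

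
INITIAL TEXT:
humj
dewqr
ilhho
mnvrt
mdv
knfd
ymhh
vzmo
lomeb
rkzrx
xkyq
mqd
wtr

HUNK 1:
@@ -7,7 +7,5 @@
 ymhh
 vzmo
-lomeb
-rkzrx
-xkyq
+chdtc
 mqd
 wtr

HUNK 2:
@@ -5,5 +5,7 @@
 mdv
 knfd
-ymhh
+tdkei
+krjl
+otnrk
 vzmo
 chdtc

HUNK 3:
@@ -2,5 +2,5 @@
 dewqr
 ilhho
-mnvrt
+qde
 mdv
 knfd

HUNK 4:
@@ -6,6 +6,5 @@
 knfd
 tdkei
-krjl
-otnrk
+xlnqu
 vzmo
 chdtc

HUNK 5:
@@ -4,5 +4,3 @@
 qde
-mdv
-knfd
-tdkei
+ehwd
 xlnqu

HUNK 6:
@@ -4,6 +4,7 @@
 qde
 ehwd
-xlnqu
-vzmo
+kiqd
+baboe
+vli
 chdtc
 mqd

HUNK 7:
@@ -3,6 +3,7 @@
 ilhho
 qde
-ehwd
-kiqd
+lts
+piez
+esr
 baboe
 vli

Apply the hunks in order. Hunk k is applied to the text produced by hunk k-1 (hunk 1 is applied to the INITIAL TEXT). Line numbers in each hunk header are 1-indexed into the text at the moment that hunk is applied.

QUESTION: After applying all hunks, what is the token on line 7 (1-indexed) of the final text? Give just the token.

Answer: esr

Derivation:
Hunk 1: at line 7 remove [lomeb,rkzrx,xkyq] add [chdtc] -> 11 lines: humj dewqr ilhho mnvrt mdv knfd ymhh vzmo chdtc mqd wtr
Hunk 2: at line 5 remove [ymhh] add [tdkei,krjl,otnrk] -> 13 lines: humj dewqr ilhho mnvrt mdv knfd tdkei krjl otnrk vzmo chdtc mqd wtr
Hunk 3: at line 2 remove [mnvrt] add [qde] -> 13 lines: humj dewqr ilhho qde mdv knfd tdkei krjl otnrk vzmo chdtc mqd wtr
Hunk 4: at line 6 remove [krjl,otnrk] add [xlnqu] -> 12 lines: humj dewqr ilhho qde mdv knfd tdkei xlnqu vzmo chdtc mqd wtr
Hunk 5: at line 4 remove [mdv,knfd,tdkei] add [ehwd] -> 10 lines: humj dewqr ilhho qde ehwd xlnqu vzmo chdtc mqd wtr
Hunk 6: at line 4 remove [xlnqu,vzmo] add [kiqd,baboe,vli] -> 11 lines: humj dewqr ilhho qde ehwd kiqd baboe vli chdtc mqd wtr
Hunk 7: at line 3 remove [ehwd,kiqd] add [lts,piez,esr] -> 12 lines: humj dewqr ilhho qde lts piez esr baboe vli chdtc mqd wtr
Final line 7: esr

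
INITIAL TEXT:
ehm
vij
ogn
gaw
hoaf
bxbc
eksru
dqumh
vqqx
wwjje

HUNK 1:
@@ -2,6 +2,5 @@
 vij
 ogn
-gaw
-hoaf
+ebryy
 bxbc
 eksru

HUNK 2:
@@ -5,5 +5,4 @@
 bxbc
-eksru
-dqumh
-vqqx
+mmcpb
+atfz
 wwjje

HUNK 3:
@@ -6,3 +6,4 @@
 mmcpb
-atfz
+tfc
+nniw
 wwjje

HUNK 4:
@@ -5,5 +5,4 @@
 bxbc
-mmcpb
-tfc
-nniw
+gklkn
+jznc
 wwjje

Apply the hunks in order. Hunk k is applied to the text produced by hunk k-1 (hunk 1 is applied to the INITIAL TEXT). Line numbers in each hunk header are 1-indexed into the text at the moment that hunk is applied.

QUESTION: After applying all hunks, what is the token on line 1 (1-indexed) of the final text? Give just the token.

Hunk 1: at line 2 remove [gaw,hoaf] add [ebryy] -> 9 lines: ehm vij ogn ebryy bxbc eksru dqumh vqqx wwjje
Hunk 2: at line 5 remove [eksru,dqumh,vqqx] add [mmcpb,atfz] -> 8 lines: ehm vij ogn ebryy bxbc mmcpb atfz wwjje
Hunk 3: at line 6 remove [atfz] add [tfc,nniw] -> 9 lines: ehm vij ogn ebryy bxbc mmcpb tfc nniw wwjje
Hunk 4: at line 5 remove [mmcpb,tfc,nniw] add [gklkn,jznc] -> 8 lines: ehm vij ogn ebryy bxbc gklkn jznc wwjje
Final line 1: ehm

Answer: ehm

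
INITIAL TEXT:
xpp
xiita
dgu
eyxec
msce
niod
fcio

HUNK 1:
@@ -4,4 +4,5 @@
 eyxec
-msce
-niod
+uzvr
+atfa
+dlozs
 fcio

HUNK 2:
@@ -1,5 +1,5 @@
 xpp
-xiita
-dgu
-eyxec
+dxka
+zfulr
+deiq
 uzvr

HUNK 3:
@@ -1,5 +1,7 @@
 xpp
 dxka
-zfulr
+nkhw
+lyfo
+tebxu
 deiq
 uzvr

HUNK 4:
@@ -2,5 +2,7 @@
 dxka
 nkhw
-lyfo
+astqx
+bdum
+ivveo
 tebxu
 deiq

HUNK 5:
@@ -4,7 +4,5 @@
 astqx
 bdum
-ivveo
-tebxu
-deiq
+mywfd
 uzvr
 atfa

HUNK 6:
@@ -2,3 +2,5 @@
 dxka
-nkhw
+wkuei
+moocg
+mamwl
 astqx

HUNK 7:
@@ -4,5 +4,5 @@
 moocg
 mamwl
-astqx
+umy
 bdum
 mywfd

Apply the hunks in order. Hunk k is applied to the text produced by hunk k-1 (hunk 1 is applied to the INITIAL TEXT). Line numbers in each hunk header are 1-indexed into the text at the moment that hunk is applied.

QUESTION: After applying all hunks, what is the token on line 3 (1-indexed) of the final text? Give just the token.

Answer: wkuei

Derivation:
Hunk 1: at line 4 remove [msce,niod] add [uzvr,atfa,dlozs] -> 8 lines: xpp xiita dgu eyxec uzvr atfa dlozs fcio
Hunk 2: at line 1 remove [xiita,dgu,eyxec] add [dxka,zfulr,deiq] -> 8 lines: xpp dxka zfulr deiq uzvr atfa dlozs fcio
Hunk 3: at line 1 remove [zfulr] add [nkhw,lyfo,tebxu] -> 10 lines: xpp dxka nkhw lyfo tebxu deiq uzvr atfa dlozs fcio
Hunk 4: at line 2 remove [lyfo] add [astqx,bdum,ivveo] -> 12 lines: xpp dxka nkhw astqx bdum ivveo tebxu deiq uzvr atfa dlozs fcio
Hunk 5: at line 4 remove [ivveo,tebxu,deiq] add [mywfd] -> 10 lines: xpp dxka nkhw astqx bdum mywfd uzvr atfa dlozs fcio
Hunk 6: at line 2 remove [nkhw] add [wkuei,moocg,mamwl] -> 12 lines: xpp dxka wkuei moocg mamwl astqx bdum mywfd uzvr atfa dlozs fcio
Hunk 7: at line 4 remove [astqx] add [umy] -> 12 lines: xpp dxka wkuei moocg mamwl umy bdum mywfd uzvr atfa dlozs fcio
Final line 3: wkuei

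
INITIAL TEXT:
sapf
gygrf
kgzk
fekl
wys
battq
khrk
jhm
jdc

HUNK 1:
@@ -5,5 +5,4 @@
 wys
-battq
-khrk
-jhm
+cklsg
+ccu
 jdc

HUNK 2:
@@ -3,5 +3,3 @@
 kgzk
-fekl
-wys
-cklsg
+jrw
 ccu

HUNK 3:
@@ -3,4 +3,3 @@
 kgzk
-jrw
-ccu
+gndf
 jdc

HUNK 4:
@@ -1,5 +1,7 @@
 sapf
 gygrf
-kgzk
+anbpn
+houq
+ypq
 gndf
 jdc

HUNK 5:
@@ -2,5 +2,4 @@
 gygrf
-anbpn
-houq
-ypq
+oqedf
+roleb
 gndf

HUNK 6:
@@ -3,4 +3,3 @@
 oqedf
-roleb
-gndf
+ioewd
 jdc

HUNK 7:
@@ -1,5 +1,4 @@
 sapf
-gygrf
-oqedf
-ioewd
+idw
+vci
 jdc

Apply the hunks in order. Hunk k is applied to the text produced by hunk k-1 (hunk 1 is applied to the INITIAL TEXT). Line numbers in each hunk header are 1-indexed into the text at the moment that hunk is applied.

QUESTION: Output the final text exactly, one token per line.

Answer: sapf
idw
vci
jdc

Derivation:
Hunk 1: at line 5 remove [battq,khrk,jhm] add [cklsg,ccu] -> 8 lines: sapf gygrf kgzk fekl wys cklsg ccu jdc
Hunk 2: at line 3 remove [fekl,wys,cklsg] add [jrw] -> 6 lines: sapf gygrf kgzk jrw ccu jdc
Hunk 3: at line 3 remove [jrw,ccu] add [gndf] -> 5 lines: sapf gygrf kgzk gndf jdc
Hunk 4: at line 1 remove [kgzk] add [anbpn,houq,ypq] -> 7 lines: sapf gygrf anbpn houq ypq gndf jdc
Hunk 5: at line 2 remove [anbpn,houq,ypq] add [oqedf,roleb] -> 6 lines: sapf gygrf oqedf roleb gndf jdc
Hunk 6: at line 3 remove [roleb,gndf] add [ioewd] -> 5 lines: sapf gygrf oqedf ioewd jdc
Hunk 7: at line 1 remove [gygrf,oqedf,ioewd] add [idw,vci] -> 4 lines: sapf idw vci jdc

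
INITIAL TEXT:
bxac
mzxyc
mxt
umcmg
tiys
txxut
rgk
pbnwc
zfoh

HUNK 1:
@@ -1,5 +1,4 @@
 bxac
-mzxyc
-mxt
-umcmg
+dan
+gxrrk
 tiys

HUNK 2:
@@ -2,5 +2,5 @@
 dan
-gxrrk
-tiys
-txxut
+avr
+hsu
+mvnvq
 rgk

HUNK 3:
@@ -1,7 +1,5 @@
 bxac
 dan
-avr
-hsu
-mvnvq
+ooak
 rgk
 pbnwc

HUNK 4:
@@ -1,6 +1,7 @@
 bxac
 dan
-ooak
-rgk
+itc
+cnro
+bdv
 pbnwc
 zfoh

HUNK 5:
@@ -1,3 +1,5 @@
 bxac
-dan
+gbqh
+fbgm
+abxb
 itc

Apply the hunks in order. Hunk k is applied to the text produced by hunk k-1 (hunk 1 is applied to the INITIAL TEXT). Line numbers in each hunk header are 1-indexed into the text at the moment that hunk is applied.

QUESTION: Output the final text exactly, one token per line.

Answer: bxac
gbqh
fbgm
abxb
itc
cnro
bdv
pbnwc
zfoh

Derivation:
Hunk 1: at line 1 remove [mzxyc,mxt,umcmg] add [dan,gxrrk] -> 8 lines: bxac dan gxrrk tiys txxut rgk pbnwc zfoh
Hunk 2: at line 2 remove [gxrrk,tiys,txxut] add [avr,hsu,mvnvq] -> 8 lines: bxac dan avr hsu mvnvq rgk pbnwc zfoh
Hunk 3: at line 1 remove [avr,hsu,mvnvq] add [ooak] -> 6 lines: bxac dan ooak rgk pbnwc zfoh
Hunk 4: at line 1 remove [ooak,rgk] add [itc,cnro,bdv] -> 7 lines: bxac dan itc cnro bdv pbnwc zfoh
Hunk 5: at line 1 remove [dan] add [gbqh,fbgm,abxb] -> 9 lines: bxac gbqh fbgm abxb itc cnro bdv pbnwc zfoh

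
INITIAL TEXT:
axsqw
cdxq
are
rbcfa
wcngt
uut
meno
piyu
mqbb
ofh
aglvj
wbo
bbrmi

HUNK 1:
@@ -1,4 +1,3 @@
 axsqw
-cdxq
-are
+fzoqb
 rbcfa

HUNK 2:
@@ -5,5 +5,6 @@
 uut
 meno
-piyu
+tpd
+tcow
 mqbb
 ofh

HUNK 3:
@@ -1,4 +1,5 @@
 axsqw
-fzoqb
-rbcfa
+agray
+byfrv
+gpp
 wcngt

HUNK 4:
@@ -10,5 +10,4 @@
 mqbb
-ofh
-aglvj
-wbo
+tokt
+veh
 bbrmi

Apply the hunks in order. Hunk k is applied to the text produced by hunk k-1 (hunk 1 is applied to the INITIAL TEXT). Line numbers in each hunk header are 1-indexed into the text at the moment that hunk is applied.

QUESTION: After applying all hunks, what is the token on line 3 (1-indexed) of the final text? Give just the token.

Answer: byfrv

Derivation:
Hunk 1: at line 1 remove [cdxq,are] add [fzoqb] -> 12 lines: axsqw fzoqb rbcfa wcngt uut meno piyu mqbb ofh aglvj wbo bbrmi
Hunk 2: at line 5 remove [piyu] add [tpd,tcow] -> 13 lines: axsqw fzoqb rbcfa wcngt uut meno tpd tcow mqbb ofh aglvj wbo bbrmi
Hunk 3: at line 1 remove [fzoqb,rbcfa] add [agray,byfrv,gpp] -> 14 lines: axsqw agray byfrv gpp wcngt uut meno tpd tcow mqbb ofh aglvj wbo bbrmi
Hunk 4: at line 10 remove [ofh,aglvj,wbo] add [tokt,veh] -> 13 lines: axsqw agray byfrv gpp wcngt uut meno tpd tcow mqbb tokt veh bbrmi
Final line 3: byfrv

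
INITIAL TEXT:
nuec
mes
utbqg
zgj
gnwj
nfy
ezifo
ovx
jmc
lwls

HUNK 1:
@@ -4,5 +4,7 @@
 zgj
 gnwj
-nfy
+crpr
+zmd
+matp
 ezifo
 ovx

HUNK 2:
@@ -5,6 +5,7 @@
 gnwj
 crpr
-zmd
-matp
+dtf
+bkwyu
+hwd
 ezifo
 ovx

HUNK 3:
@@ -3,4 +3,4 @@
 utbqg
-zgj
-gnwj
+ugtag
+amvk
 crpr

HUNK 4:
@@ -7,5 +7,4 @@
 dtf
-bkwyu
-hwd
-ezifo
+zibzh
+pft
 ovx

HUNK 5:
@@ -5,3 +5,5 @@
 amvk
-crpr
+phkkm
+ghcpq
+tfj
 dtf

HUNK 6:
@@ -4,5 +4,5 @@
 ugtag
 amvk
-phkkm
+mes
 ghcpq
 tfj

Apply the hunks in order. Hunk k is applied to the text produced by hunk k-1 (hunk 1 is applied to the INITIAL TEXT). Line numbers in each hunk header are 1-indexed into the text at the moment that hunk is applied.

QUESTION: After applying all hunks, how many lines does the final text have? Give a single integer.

Answer: 14

Derivation:
Hunk 1: at line 4 remove [nfy] add [crpr,zmd,matp] -> 12 lines: nuec mes utbqg zgj gnwj crpr zmd matp ezifo ovx jmc lwls
Hunk 2: at line 5 remove [zmd,matp] add [dtf,bkwyu,hwd] -> 13 lines: nuec mes utbqg zgj gnwj crpr dtf bkwyu hwd ezifo ovx jmc lwls
Hunk 3: at line 3 remove [zgj,gnwj] add [ugtag,amvk] -> 13 lines: nuec mes utbqg ugtag amvk crpr dtf bkwyu hwd ezifo ovx jmc lwls
Hunk 4: at line 7 remove [bkwyu,hwd,ezifo] add [zibzh,pft] -> 12 lines: nuec mes utbqg ugtag amvk crpr dtf zibzh pft ovx jmc lwls
Hunk 5: at line 5 remove [crpr] add [phkkm,ghcpq,tfj] -> 14 lines: nuec mes utbqg ugtag amvk phkkm ghcpq tfj dtf zibzh pft ovx jmc lwls
Hunk 6: at line 4 remove [phkkm] add [mes] -> 14 lines: nuec mes utbqg ugtag amvk mes ghcpq tfj dtf zibzh pft ovx jmc lwls
Final line count: 14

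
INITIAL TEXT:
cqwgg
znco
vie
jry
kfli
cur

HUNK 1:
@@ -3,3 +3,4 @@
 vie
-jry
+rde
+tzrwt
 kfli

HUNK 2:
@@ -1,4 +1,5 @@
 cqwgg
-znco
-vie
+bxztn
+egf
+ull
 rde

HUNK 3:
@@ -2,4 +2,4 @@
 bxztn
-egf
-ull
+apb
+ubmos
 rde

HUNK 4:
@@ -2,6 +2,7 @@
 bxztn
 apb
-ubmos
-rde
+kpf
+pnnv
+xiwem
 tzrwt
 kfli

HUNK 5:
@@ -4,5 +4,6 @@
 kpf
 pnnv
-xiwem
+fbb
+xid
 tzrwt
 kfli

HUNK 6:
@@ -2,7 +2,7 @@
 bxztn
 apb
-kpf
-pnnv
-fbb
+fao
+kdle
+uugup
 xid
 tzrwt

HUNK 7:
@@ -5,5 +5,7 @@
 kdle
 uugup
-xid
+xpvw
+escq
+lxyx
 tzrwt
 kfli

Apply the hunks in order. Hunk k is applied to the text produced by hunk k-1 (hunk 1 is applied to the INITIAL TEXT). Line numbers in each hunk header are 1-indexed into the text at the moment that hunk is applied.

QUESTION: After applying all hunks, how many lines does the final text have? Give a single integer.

Answer: 12

Derivation:
Hunk 1: at line 3 remove [jry] add [rde,tzrwt] -> 7 lines: cqwgg znco vie rde tzrwt kfli cur
Hunk 2: at line 1 remove [znco,vie] add [bxztn,egf,ull] -> 8 lines: cqwgg bxztn egf ull rde tzrwt kfli cur
Hunk 3: at line 2 remove [egf,ull] add [apb,ubmos] -> 8 lines: cqwgg bxztn apb ubmos rde tzrwt kfli cur
Hunk 4: at line 2 remove [ubmos,rde] add [kpf,pnnv,xiwem] -> 9 lines: cqwgg bxztn apb kpf pnnv xiwem tzrwt kfli cur
Hunk 5: at line 4 remove [xiwem] add [fbb,xid] -> 10 lines: cqwgg bxztn apb kpf pnnv fbb xid tzrwt kfli cur
Hunk 6: at line 2 remove [kpf,pnnv,fbb] add [fao,kdle,uugup] -> 10 lines: cqwgg bxztn apb fao kdle uugup xid tzrwt kfli cur
Hunk 7: at line 5 remove [xid] add [xpvw,escq,lxyx] -> 12 lines: cqwgg bxztn apb fao kdle uugup xpvw escq lxyx tzrwt kfli cur
Final line count: 12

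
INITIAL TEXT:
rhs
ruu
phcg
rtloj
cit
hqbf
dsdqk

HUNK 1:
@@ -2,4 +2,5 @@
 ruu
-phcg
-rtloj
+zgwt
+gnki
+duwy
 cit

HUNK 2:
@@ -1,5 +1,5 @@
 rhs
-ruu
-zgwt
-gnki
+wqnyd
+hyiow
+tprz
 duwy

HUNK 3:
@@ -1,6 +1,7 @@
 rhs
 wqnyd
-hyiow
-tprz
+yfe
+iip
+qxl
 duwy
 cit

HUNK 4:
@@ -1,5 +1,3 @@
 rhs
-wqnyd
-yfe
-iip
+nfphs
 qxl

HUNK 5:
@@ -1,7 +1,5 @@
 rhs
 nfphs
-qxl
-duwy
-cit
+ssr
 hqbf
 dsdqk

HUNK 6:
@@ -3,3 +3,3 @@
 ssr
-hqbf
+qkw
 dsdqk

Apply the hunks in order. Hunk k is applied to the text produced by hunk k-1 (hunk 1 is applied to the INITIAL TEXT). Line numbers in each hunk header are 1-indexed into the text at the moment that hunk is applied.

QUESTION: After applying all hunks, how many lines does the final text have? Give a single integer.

Hunk 1: at line 2 remove [phcg,rtloj] add [zgwt,gnki,duwy] -> 8 lines: rhs ruu zgwt gnki duwy cit hqbf dsdqk
Hunk 2: at line 1 remove [ruu,zgwt,gnki] add [wqnyd,hyiow,tprz] -> 8 lines: rhs wqnyd hyiow tprz duwy cit hqbf dsdqk
Hunk 3: at line 1 remove [hyiow,tprz] add [yfe,iip,qxl] -> 9 lines: rhs wqnyd yfe iip qxl duwy cit hqbf dsdqk
Hunk 4: at line 1 remove [wqnyd,yfe,iip] add [nfphs] -> 7 lines: rhs nfphs qxl duwy cit hqbf dsdqk
Hunk 5: at line 1 remove [qxl,duwy,cit] add [ssr] -> 5 lines: rhs nfphs ssr hqbf dsdqk
Hunk 6: at line 3 remove [hqbf] add [qkw] -> 5 lines: rhs nfphs ssr qkw dsdqk
Final line count: 5

Answer: 5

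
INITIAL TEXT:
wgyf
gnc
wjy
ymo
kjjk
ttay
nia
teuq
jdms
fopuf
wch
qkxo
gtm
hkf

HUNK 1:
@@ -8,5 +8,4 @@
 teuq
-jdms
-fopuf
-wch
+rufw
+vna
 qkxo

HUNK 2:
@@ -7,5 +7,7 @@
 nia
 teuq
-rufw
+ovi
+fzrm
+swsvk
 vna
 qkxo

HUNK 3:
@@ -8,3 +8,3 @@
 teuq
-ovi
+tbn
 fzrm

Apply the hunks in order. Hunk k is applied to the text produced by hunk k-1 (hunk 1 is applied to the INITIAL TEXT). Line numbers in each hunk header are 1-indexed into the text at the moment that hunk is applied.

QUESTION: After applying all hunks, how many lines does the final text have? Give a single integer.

Answer: 15

Derivation:
Hunk 1: at line 8 remove [jdms,fopuf,wch] add [rufw,vna] -> 13 lines: wgyf gnc wjy ymo kjjk ttay nia teuq rufw vna qkxo gtm hkf
Hunk 2: at line 7 remove [rufw] add [ovi,fzrm,swsvk] -> 15 lines: wgyf gnc wjy ymo kjjk ttay nia teuq ovi fzrm swsvk vna qkxo gtm hkf
Hunk 3: at line 8 remove [ovi] add [tbn] -> 15 lines: wgyf gnc wjy ymo kjjk ttay nia teuq tbn fzrm swsvk vna qkxo gtm hkf
Final line count: 15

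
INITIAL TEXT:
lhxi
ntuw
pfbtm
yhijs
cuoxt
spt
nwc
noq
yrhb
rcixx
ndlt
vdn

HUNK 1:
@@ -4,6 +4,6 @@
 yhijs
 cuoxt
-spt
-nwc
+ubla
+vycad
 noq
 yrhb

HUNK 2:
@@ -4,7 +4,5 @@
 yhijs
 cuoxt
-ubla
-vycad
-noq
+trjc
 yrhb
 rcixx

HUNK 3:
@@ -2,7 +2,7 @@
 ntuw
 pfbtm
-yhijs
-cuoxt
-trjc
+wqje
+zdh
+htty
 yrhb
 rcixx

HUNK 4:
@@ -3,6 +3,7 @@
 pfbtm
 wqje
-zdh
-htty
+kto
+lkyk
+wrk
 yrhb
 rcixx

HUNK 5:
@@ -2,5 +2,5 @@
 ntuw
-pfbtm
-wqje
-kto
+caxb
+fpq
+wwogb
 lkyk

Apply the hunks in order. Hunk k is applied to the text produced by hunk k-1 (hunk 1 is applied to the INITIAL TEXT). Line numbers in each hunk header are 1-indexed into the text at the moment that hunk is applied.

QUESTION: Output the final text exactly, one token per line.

Answer: lhxi
ntuw
caxb
fpq
wwogb
lkyk
wrk
yrhb
rcixx
ndlt
vdn

Derivation:
Hunk 1: at line 4 remove [spt,nwc] add [ubla,vycad] -> 12 lines: lhxi ntuw pfbtm yhijs cuoxt ubla vycad noq yrhb rcixx ndlt vdn
Hunk 2: at line 4 remove [ubla,vycad,noq] add [trjc] -> 10 lines: lhxi ntuw pfbtm yhijs cuoxt trjc yrhb rcixx ndlt vdn
Hunk 3: at line 2 remove [yhijs,cuoxt,trjc] add [wqje,zdh,htty] -> 10 lines: lhxi ntuw pfbtm wqje zdh htty yrhb rcixx ndlt vdn
Hunk 4: at line 3 remove [zdh,htty] add [kto,lkyk,wrk] -> 11 lines: lhxi ntuw pfbtm wqje kto lkyk wrk yrhb rcixx ndlt vdn
Hunk 5: at line 2 remove [pfbtm,wqje,kto] add [caxb,fpq,wwogb] -> 11 lines: lhxi ntuw caxb fpq wwogb lkyk wrk yrhb rcixx ndlt vdn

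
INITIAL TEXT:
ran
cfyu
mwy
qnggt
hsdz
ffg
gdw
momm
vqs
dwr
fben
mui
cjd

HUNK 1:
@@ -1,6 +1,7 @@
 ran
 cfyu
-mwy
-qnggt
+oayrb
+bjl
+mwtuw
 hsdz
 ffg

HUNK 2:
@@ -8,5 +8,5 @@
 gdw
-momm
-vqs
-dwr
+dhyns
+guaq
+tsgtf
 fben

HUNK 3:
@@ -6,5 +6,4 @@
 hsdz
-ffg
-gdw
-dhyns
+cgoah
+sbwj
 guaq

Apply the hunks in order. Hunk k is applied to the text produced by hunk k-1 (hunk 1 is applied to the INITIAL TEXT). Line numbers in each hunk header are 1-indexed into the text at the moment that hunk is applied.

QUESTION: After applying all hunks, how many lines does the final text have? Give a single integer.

Answer: 13

Derivation:
Hunk 1: at line 1 remove [mwy,qnggt] add [oayrb,bjl,mwtuw] -> 14 lines: ran cfyu oayrb bjl mwtuw hsdz ffg gdw momm vqs dwr fben mui cjd
Hunk 2: at line 8 remove [momm,vqs,dwr] add [dhyns,guaq,tsgtf] -> 14 lines: ran cfyu oayrb bjl mwtuw hsdz ffg gdw dhyns guaq tsgtf fben mui cjd
Hunk 3: at line 6 remove [ffg,gdw,dhyns] add [cgoah,sbwj] -> 13 lines: ran cfyu oayrb bjl mwtuw hsdz cgoah sbwj guaq tsgtf fben mui cjd
Final line count: 13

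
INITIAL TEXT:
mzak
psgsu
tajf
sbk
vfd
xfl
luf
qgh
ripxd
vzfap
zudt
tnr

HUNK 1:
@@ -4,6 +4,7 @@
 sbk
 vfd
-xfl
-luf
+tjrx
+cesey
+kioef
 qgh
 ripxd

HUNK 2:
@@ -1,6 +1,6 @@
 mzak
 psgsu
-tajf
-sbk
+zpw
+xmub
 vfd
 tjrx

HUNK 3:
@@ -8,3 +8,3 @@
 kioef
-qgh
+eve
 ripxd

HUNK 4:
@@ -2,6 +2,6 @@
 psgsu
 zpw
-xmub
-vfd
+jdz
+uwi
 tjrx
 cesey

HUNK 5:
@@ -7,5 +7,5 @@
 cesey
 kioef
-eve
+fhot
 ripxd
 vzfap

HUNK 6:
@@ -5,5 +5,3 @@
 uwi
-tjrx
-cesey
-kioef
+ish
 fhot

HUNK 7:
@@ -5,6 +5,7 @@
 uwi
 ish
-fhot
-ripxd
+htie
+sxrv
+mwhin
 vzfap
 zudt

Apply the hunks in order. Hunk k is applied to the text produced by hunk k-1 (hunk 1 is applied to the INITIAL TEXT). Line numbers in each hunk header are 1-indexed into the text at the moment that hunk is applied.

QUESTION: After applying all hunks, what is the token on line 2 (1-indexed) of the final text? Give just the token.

Hunk 1: at line 4 remove [xfl,luf] add [tjrx,cesey,kioef] -> 13 lines: mzak psgsu tajf sbk vfd tjrx cesey kioef qgh ripxd vzfap zudt tnr
Hunk 2: at line 1 remove [tajf,sbk] add [zpw,xmub] -> 13 lines: mzak psgsu zpw xmub vfd tjrx cesey kioef qgh ripxd vzfap zudt tnr
Hunk 3: at line 8 remove [qgh] add [eve] -> 13 lines: mzak psgsu zpw xmub vfd tjrx cesey kioef eve ripxd vzfap zudt tnr
Hunk 4: at line 2 remove [xmub,vfd] add [jdz,uwi] -> 13 lines: mzak psgsu zpw jdz uwi tjrx cesey kioef eve ripxd vzfap zudt tnr
Hunk 5: at line 7 remove [eve] add [fhot] -> 13 lines: mzak psgsu zpw jdz uwi tjrx cesey kioef fhot ripxd vzfap zudt tnr
Hunk 6: at line 5 remove [tjrx,cesey,kioef] add [ish] -> 11 lines: mzak psgsu zpw jdz uwi ish fhot ripxd vzfap zudt tnr
Hunk 7: at line 5 remove [fhot,ripxd] add [htie,sxrv,mwhin] -> 12 lines: mzak psgsu zpw jdz uwi ish htie sxrv mwhin vzfap zudt tnr
Final line 2: psgsu

Answer: psgsu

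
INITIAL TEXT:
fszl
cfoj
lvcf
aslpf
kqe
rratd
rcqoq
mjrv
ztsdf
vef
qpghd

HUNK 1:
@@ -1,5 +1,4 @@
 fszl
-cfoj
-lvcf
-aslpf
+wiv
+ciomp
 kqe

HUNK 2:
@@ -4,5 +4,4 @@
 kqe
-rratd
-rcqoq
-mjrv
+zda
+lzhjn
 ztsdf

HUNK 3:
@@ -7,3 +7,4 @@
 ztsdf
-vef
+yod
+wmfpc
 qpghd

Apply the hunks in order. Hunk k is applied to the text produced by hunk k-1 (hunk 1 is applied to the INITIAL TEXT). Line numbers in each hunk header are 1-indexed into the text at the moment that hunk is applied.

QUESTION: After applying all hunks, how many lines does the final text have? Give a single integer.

Hunk 1: at line 1 remove [cfoj,lvcf,aslpf] add [wiv,ciomp] -> 10 lines: fszl wiv ciomp kqe rratd rcqoq mjrv ztsdf vef qpghd
Hunk 2: at line 4 remove [rratd,rcqoq,mjrv] add [zda,lzhjn] -> 9 lines: fszl wiv ciomp kqe zda lzhjn ztsdf vef qpghd
Hunk 3: at line 7 remove [vef] add [yod,wmfpc] -> 10 lines: fszl wiv ciomp kqe zda lzhjn ztsdf yod wmfpc qpghd
Final line count: 10

Answer: 10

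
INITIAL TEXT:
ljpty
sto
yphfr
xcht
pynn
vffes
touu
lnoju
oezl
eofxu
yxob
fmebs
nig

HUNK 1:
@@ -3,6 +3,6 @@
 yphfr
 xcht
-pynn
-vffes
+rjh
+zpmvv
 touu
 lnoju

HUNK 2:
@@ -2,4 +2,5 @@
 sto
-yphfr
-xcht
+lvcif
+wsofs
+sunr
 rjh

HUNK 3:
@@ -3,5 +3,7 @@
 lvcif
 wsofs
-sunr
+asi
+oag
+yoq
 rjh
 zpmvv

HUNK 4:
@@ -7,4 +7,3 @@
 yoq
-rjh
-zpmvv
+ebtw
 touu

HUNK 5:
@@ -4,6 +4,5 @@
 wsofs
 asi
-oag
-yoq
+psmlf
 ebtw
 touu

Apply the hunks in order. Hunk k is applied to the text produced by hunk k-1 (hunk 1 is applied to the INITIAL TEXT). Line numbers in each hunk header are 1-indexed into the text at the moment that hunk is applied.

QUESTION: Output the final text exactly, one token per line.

Hunk 1: at line 3 remove [pynn,vffes] add [rjh,zpmvv] -> 13 lines: ljpty sto yphfr xcht rjh zpmvv touu lnoju oezl eofxu yxob fmebs nig
Hunk 2: at line 2 remove [yphfr,xcht] add [lvcif,wsofs,sunr] -> 14 lines: ljpty sto lvcif wsofs sunr rjh zpmvv touu lnoju oezl eofxu yxob fmebs nig
Hunk 3: at line 3 remove [sunr] add [asi,oag,yoq] -> 16 lines: ljpty sto lvcif wsofs asi oag yoq rjh zpmvv touu lnoju oezl eofxu yxob fmebs nig
Hunk 4: at line 7 remove [rjh,zpmvv] add [ebtw] -> 15 lines: ljpty sto lvcif wsofs asi oag yoq ebtw touu lnoju oezl eofxu yxob fmebs nig
Hunk 5: at line 4 remove [oag,yoq] add [psmlf] -> 14 lines: ljpty sto lvcif wsofs asi psmlf ebtw touu lnoju oezl eofxu yxob fmebs nig

Answer: ljpty
sto
lvcif
wsofs
asi
psmlf
ebtw
touu
lnoju
oezl
eofxu
yxob
fmebs
nig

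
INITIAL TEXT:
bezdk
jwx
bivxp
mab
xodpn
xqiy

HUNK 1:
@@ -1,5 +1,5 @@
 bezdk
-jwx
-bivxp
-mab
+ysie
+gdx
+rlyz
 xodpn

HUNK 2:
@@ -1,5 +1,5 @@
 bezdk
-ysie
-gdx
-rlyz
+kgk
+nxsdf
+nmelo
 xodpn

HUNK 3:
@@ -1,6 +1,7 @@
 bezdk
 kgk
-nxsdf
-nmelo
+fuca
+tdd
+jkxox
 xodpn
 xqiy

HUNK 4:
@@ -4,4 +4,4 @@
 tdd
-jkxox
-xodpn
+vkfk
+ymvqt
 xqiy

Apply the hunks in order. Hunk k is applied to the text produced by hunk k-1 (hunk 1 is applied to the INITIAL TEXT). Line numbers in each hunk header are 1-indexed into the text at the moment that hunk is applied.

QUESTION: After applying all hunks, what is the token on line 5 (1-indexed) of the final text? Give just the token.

Answer: vkfk

Derivation:
Hunk 1: at line 1 remove [jwx,bivxp,mab] add [ysie,gdx,rlyz] -> 6 lines: bezdk ysie gdx rlyz xodpn xqiy
Hunk 2: at line 1 remove [ysie,gdx,rlyz] add [kgk,nxsdf,nmelo] -> 6 lines: bezdk kgk nxsdf nmelo xodpn xqiy
Hunk 3: at line 1 remove [nxsdf,nmelo] add [fuca,tdd,jkxox] -> 7 lines: bezdk kgk fuca tdd jkxox xodpn xqiy
Hunk 4: at line 4 remove [jkxox,xodpn] add [vkfk,ymvqt] -> 7 lines: bezdk kgk fuca tdd vkfk ymvqt xqiy
Final line 5: vkfk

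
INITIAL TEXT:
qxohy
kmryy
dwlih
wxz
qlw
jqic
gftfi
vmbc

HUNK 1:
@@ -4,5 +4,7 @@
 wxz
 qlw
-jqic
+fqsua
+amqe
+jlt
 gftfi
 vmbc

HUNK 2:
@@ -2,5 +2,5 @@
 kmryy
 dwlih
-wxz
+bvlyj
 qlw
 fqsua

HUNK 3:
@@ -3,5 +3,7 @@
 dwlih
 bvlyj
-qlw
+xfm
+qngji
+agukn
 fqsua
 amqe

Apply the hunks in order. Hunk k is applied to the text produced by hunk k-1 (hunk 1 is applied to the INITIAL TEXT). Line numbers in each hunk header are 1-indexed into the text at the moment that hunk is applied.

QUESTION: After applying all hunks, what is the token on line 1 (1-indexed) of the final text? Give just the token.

Hunk 1: at line 4 remove [jqic] add [fqsua,amqe,jlt] -> 10 lines: qxohy kmryy dwlih wxz qlw fqsua amqe jlt gftfi vmbc
Hunk 2: at line 2 remove [wxz] add [bvlyj] -> 10 lines: qxohy kmryy dwlih bvlyj qlw fqsua amqe jlt gftfi vmbc
Hunk 3: at line 3 remove [qlw] add [xfm,qngji,agukn] -> 12 lines: qxohy kmryy dwlih bvlyj xfm qngji agukn fqsua amqe jlt gftfi vmbc
Final line 1: qxohy

Answer: qxohy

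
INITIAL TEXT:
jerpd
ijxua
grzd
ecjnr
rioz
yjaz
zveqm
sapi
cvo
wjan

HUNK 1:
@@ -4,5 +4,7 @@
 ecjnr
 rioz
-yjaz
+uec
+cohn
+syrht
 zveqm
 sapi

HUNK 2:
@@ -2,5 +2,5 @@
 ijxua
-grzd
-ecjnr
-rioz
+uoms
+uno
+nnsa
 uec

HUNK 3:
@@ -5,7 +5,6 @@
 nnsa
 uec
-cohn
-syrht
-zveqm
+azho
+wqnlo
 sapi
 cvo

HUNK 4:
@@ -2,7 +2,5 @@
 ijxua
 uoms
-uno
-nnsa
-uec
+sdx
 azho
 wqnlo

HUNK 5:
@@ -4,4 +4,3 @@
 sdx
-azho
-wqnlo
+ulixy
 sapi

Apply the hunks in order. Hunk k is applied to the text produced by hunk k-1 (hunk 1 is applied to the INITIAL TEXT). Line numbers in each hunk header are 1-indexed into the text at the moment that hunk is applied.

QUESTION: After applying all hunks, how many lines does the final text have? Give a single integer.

Hunk 1: at line 4 remove [yjaz] add [uec,cohn,syrht] -> 12 lines: jerpd ijxua grzd ecjnr rioz uec cohn syrht zveqm sapi cvo wjan
Hunk 2: at line 2 remove [grzd,ecjnr,rioz] add [uoms,uno,nnsa] -> 12 lines: jerpd ijxua uoms uno nnsa uec cohn syrht zveqm sapi cvo wjan
Hunk 3: at line 5 remove [cohn,syrht,zveqm] add [azho,wqnlo] -> 11 lines: jerpd ijxua uoms uno nnsa uec azho wqnlo sapi cvo wjan
Hunk 4: at line 2 remove [uno,nnsa,uec] add [sdx] -> 9 lines: jerpd ijxua uoms sdx azho wqnlo sapi cvo wjan
Hunk 5: at line 4 remove [azho,wqnlo] add [ulixy] -> 8 lines: jerpd ijxua uoms sdx ulixy sapi cvo wjan
Final line count: 8

Answer: 8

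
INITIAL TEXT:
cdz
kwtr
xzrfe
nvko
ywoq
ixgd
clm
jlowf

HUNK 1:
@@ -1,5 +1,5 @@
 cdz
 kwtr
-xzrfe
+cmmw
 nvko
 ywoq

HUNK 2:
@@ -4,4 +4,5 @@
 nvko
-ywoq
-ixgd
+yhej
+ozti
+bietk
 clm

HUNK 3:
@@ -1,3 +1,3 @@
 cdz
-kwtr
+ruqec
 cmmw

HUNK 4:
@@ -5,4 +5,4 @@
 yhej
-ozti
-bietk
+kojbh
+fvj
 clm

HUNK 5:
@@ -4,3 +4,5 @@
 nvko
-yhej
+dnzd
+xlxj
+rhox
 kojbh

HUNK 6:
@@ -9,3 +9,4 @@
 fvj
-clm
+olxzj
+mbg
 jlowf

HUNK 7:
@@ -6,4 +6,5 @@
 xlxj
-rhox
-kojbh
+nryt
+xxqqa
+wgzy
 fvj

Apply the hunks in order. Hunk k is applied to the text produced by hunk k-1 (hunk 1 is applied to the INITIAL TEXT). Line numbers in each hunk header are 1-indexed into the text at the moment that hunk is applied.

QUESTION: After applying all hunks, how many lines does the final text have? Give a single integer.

Answer: 13

Derivation:
Hunk 1: at line 1 remove [xzrfe] add [cmmw] -> 8 lines: cdz kwtr cmmw nvko ywoq ixgd clm jlowf
Hunk 2: at line 4 remove [ywoq,ixgd] add [yhej,ozti,bietk] -> 9 lines: cdz kwtr cmmw nvko yhej ozti bietk clm jlowf
Hunk 3: at line 1 remove [kwtr] add [ruqec] -> 9 lines: cdz ruqec cmmw nvko yhej ozti bietk clm jlowf
Hunk 4: at line 5 remove [ozti,bietk] add [kojbh,fvj] -> 9 lines: cdz ruqec cmmw nvko yhej kojbh fvj clm jlowf
Hunk 5: at line 4 remove [yhej] add [dnzd,xlxj,rhox] -> 11 lines: cdz ruqec cmmw nvko dnzd xlxj rhox kojbh fvj clm jlowf
Hunk 6: at line 9 remove [clm] add [olxzj,mbg] -> 12 lines: cdz ruqec cmmw nvko dnzd xlxj rhox kojbh fvj olxzj mbg jlowf
Hunk 7: at line 6 remove [rhox,kojbh] add [nryt,xxqqa,wgzy] -> 13 lines: cdz ruqec cmmw nvko dnzd xlxj nryt xxqqa wgzy fvj olxzj mbg jlowf
Final line count: 13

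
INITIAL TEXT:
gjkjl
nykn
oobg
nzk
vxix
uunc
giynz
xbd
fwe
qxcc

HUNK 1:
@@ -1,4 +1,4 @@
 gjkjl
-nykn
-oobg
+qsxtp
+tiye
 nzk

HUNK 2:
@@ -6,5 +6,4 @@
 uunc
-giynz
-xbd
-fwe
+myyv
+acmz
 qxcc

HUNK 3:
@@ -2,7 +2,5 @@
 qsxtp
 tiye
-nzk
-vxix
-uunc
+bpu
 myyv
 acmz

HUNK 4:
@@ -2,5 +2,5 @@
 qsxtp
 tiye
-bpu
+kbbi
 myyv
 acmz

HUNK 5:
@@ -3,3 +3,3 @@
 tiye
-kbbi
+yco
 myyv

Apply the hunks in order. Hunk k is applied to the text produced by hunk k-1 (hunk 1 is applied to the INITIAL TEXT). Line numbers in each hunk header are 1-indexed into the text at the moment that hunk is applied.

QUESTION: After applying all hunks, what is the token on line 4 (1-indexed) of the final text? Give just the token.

Hunk 1: at line 1 remove [nykn,oobg] add [qsxtp,tiye] -> 10 lines: gjkjl qsxtp tiye nzk vxix uunc giynz xbd fwe qxcc
Hunk 2: at line 6 remove [giynz,xbd,fwe] add [myyv,acmz] -> 9 lines: gjkjl qsxtp tiye nzk vxix uunc myyv acmz qxcc
Hunk 3: at line 2 remove [nzk,vxix,uunc] add [bpu] -> 7 lines: gjkjl qsxtp tiye bpu myyv acmz qxcc
Hunk 4: at line 2 remove [bpu] add [kbbi] -> 7 lines: gjkjl qsxtp tiye kbbi myyv acmz qxcc
Hunk 5: at line 3 remove [kbbi] add [yco] -> 7 lines: gjkjl qsxtp tiye yco myyv acmz qxcc
Final line 4: yco

Answer: yco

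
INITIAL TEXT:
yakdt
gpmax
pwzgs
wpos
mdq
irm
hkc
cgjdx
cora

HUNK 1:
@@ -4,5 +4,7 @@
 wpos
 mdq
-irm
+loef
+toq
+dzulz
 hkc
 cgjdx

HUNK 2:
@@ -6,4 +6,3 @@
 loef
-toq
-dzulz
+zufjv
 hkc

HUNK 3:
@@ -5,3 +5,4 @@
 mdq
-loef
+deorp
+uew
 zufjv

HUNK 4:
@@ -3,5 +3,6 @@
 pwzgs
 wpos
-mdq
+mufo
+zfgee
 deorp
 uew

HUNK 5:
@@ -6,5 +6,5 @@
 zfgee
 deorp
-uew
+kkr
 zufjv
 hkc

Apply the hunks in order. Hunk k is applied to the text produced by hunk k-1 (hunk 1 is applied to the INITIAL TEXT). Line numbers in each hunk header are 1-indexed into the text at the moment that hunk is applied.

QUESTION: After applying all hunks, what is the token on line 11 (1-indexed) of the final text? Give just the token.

Answer: cgjdx

Derivation:
Hunk 1: at line 4 remove [irm] add [loef,toq,dzulz] -> 11 lines: yakdt gpmax pwzgs wpos mdq loef toq dzulz hkc cgjdx cora
Hunk 2: at line 6 remove [toq,dzulz] add [zufjv] -> 10 lines: yakdt gpmax pwzgs wpos mdq loef zufjv hkc cgjdx cora
Hunk 3: at line 5 remove [loef] add [deorp,uew] -> 11 lines: yakdt gpmax pwzgs wpos mdq deorp uew zufjv hkc cgjdx cora
Hunk 4: at line 3 remove [mdq] add [mufo,zfgee] -> 12 lines: yakdt gpmax pwzgs wpos mufo zfgee deorp uew zufjv hkc cgjdx cora
Hunk 5: at line 6 remove [uew] add [kkr] -> 12 lines: yakdt gpmax pwzgs wpos mufo zfgee deorp kkr zufjv hkc cgjdx cora
Final line 11: cgjdx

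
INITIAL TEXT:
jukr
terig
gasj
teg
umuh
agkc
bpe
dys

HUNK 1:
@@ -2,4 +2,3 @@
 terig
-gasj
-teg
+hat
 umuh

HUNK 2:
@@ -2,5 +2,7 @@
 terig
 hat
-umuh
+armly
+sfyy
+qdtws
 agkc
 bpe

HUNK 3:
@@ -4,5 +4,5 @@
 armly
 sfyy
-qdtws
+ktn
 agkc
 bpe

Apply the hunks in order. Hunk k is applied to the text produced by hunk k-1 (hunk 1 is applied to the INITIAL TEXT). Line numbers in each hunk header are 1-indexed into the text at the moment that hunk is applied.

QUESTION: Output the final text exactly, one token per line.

Hunk 1: at line 2 remove [gasj,teg] add [hat] -> 7 lines: jukr terig hat umuh agkc bpe dys
Hunk 2: at line 2 remove [umuh] add [armly,sfyy,qdtws] -> 9 lines: jukr terig hat armly sfyy qdtws agkc bpe dys
Hunk 3: at line 4 remove [qdtws] add [ktn] -> 9 lines: jukr terig hat armly sfyy ktn agkc bpe dys

Answer: jukr
terig
hat
armly
sfyy
ktn
agkc
bpe
dys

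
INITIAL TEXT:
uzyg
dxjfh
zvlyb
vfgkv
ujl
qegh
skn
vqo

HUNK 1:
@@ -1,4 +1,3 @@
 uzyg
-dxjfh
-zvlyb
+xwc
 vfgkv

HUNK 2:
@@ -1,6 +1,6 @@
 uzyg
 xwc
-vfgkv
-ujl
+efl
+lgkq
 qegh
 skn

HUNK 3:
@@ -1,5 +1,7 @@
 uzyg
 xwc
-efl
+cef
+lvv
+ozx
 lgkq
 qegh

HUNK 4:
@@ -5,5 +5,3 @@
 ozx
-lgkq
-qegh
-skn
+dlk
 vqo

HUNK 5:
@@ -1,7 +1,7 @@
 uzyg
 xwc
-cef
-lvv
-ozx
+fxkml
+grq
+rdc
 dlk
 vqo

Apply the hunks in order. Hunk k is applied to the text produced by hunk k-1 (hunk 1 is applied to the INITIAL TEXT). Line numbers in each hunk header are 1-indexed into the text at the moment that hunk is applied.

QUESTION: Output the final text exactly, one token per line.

Hunk 1: at line 1 remove [dxjfh,zvlyb] add [xwc] -> 7 lines: uzyg xwc vfgkv ujl qegh skn vqo
Hunk 2: at line 1 remove [vfgkv,ujl] add [efl,lgkq] -> 7 lines: uzyg xwc efl lgkq qegh skn vqo
Hunk 3: at line 1 remove [efl] add [cef,lvv,ozx] -> 9 lines: uzyg xwc cef lvv ozx lgkq qegh skn vqo
Hunk 4: at line 5 remove [lgkq,qegh,skn] add [dlk] -> 7 lines: uzyg xwc cef lvv ozx dlk vqo
Hunk 5: at line 1 remove [cef,lvv,ozx] add [fxkml,grq,rdc] -> 7 lines: uzyg xwc fxkml grq rdc dlk vqo

Answer: uzyg
xwc
fxkml
grq
rdc
dlk
vqo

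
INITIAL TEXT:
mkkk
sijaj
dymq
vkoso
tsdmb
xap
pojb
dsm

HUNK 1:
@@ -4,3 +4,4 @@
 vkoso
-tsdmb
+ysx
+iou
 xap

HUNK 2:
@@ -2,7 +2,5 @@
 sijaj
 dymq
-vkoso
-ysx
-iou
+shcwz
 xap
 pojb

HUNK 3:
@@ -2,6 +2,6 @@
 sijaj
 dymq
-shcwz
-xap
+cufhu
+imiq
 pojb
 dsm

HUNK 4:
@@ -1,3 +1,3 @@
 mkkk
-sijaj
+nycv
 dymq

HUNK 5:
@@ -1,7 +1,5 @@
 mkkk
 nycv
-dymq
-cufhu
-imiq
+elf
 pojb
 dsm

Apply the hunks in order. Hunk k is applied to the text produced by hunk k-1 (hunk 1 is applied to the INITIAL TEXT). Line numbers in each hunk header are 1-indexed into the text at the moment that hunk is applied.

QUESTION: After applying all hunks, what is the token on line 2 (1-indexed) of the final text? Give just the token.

Hunk 1: at line 4 remove [tsdmb] add [ysx,iou] -> 9 lines: mkkk sijaj dymq vkoso ysx iou xap pojb dsm
Hunk 2: at line 2 remove [vkoso,ysx,iou] add [shcwz] -> 7 lines: mkkk sijaj dymq shcwz xap pojb dsm
Hunk 3: at line 2 remove [shcwz,xap] add [cufhu,imiq] -> 7 lines: mkkk sijaj dymq cufhu imiq pojb dsm
Hunk 4: at line 1 remove [sijaj] add [nycv] -> 7 lines: mkkk nycv dymq cufhu imiq pojb dsm
Hunk 5: at line 1 remove [dymq,cufhu,imiq] add [elf] -> 5 lines: mkkk nycv elf pojb dsm
Final line 2: nycv

Answer: nycv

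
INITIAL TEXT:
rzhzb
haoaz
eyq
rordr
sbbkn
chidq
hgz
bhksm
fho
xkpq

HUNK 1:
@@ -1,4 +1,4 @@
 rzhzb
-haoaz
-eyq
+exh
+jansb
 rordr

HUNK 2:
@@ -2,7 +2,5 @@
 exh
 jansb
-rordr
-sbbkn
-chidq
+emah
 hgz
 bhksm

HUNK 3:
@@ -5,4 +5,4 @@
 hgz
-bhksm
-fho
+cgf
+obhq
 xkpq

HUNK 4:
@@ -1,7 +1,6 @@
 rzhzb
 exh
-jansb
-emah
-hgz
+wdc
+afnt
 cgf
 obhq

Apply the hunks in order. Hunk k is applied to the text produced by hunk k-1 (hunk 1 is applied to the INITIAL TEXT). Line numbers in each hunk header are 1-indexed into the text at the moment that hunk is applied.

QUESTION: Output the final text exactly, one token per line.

Hunk 1: at line 1 remove [haoaz,eyq] add [exh,jansb] -> 10 lines: rzhzb exh jansb rordr sbbkn chidq hgz bhksm fho xkpq
Hunk 2: at line 2 remove [rordr,sbbkn,chidq] add [emah] -> 8 lines: rzhzb exh jansb emah hgz bhksm fho xkpq
Hunk 3: at line 5 remove [bhksm,fho] add [cgf,obhq] -> 8 lines: rzhzb exh jansb emah hgz cgf obhq xkpq
Hunk 4: at line 1 remove [jansb,emah,hgz] add [wdc,afnt] -> 7 lines: rzhzb exh wdc afnt cgf obhq xkpq

Answer: rzhzb
exh
wdc
afnt
cgf
obhq
xkpq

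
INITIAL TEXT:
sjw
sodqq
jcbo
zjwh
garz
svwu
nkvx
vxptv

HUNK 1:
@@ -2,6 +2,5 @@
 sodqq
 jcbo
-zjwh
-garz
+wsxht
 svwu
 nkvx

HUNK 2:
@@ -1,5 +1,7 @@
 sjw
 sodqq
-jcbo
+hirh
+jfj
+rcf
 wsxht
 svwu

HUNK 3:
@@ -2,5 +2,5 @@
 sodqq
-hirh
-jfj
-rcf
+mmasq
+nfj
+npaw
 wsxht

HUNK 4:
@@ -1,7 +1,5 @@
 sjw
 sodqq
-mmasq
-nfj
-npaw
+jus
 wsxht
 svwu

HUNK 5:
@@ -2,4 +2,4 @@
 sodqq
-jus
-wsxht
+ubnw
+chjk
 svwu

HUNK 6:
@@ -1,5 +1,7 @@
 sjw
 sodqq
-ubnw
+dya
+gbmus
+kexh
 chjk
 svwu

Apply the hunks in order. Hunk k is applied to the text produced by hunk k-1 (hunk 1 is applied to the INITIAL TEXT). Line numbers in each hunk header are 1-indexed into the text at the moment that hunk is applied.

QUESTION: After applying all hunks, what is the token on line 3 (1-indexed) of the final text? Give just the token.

Answer: dya

Derivation:
Hunk 1: at line 2 remove [zjwh,garz] add [wsxht] -> 7 lines: sjw sodqq jcbo wsxht svwu nkvx vxptv
Hunk 2: at line 1 remove [jcbo] add [hirh,jfj,rcf] -> 9 lines: sjw sodqq hirh jfj rcf wsxht svwu nkvx vxptv
Hunk 3: at line 2 remove [hirh,jfj,rcf] add [mmasq,nfj,npaw] -> 9 lines: sjw sodqq mmasq nfj npaw wsxht svwu nkvx vxptv
Hunk 4: at line 1 remove [mmasq,nfj,npaw] add [jus] -> 7 lines: sjw sodqq jus wsxht svwu nkvx vxptv
Hunk 5: at line 2 remove [jus,wsxht] add [ubnw,chjk] -> 7 lines: sjw sodqq ubnw chjk svwu nkvx vxptv
Hunk 6: at line 1 remove [ubnw] add [dya,gbmus,kexh] -> 9 lines: sjw sodqq dya gbmus kexh chjk svwu nkvx vxptv
Final line 3: dya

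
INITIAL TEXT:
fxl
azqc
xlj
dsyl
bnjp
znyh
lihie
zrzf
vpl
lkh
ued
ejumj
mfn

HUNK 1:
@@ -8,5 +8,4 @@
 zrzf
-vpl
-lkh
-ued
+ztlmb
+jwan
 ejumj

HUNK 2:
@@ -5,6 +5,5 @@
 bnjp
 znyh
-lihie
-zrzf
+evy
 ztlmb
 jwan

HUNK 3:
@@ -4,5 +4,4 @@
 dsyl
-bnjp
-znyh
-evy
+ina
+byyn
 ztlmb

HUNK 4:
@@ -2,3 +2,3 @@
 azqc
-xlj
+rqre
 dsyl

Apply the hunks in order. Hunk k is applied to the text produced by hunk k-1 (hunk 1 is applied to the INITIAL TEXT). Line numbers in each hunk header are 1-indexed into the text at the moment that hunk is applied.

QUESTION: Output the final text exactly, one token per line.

Hunk 1: at line 8 remove [vpl,lkh,ued] add [ztlmb,jwan] -> 12 lines: fxl azqc xlj dsyl bnjp znyh lihie zrzf ztlmb jwan ejumj mfn
Hunk 2: at line 5 remove [lihie,zrzf] add [evy] -> 11 lines: fxl azqc xlj dsyl bnjp znyh evy ztlmb jwan ejumj mfn
Hunk 3: at line 4 remove [bnjp,znyh,evy] add [ina,byyn] -> 10 lines: fxl azqc xlj dsyl ina byyn ztlmb jwan ejumj mfn
Hunk 4: at line 2 remove [xlj] add [rqre] -> 10 lines: fxl azqc rqre dsyl ina byyn ztlmb jwan ejumj mfn

Answer: fxl
azqc
rqre
dsyl
ina
byyn
ztlmb
jwan
ejumj
mfn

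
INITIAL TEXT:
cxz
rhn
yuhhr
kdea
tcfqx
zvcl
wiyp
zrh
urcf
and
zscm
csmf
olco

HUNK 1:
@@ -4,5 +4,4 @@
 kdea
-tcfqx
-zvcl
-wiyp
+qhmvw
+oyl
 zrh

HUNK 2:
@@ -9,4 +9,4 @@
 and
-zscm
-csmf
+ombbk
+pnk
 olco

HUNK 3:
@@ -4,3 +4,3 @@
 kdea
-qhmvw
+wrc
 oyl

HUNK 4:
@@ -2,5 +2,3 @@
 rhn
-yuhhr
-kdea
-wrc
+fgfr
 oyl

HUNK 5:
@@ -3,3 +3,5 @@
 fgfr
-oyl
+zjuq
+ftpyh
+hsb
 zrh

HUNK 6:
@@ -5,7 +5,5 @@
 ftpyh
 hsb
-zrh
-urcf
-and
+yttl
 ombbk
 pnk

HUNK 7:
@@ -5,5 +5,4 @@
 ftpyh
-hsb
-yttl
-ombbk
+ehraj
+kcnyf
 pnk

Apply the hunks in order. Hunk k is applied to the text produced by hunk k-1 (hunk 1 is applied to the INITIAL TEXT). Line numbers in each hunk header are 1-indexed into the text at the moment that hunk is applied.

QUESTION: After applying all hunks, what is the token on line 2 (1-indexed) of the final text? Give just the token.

Answer: rhn

Derivation:
Hunk 1: at line 4 remove [tcfqx,zvcl,wiyp] add [qhmvw,oyl] -> 12 lines: cxz rhn yuhhr kdea qhmvw oyl zrh urcf and zscm csmf olco
Hunk 2: at line 9 remove [zscm,csmf] add [ombbk,pnk] -> 12 lines: cxz rhn yuhhr kdea qhmvw oyl zrh urcf and ombbk pnk olco
Hunk 3: at line 4 remove [qhmvw] add [wrc] -> 12 lines: cxz rhn yuhhr kdea wrc oyl zrh urcf and ombbk pnk olco
Hunk 4: at line 2 remove [yuhhr,kdea,wrc] add [fgfr] -> 10 lines: cxz rhn fgfr oyl zrh urcf and ombbk pnk olco
Hunk 5: at line 3 remove [oyl] add [zjuq,ftpyh,hsb] -> 12 lines: cxz rhn fgfr zjuq ftpyh hsb zrh urcf and ombbk pnk olco
Hunk 6: at line 5 remove [zrh,urcf,and] add [yttl] -> 10 lines: cxz rhn fgfr zjuq ftpyh hsb yttl ombbk pnk olco
Hunk 7: at line 5 remove [hsb,yttl,ombbk] add [ehraj,kcnyf] -> 9 lines: cxz rhn fgfr zjuq ftpyh ehraj kcnyf pnk olco
Final line 2: rhn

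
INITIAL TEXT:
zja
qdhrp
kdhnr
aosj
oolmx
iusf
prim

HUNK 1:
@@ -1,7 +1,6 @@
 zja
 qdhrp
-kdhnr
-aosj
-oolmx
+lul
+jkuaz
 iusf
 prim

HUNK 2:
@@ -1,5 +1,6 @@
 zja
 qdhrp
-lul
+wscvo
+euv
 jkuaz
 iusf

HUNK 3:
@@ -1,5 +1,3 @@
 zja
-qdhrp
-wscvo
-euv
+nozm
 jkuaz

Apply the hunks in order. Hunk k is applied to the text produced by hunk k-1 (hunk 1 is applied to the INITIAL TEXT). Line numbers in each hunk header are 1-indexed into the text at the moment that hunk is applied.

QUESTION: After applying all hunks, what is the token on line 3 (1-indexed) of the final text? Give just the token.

Hunk 1: at line 1 remove [kdhnr,aosj,oolmx] add [lul,jkuaz] -> 6 lines: zja qdhrp lul jkuaz iusf prim
Hunk 2: at line 1 remove [lul] add [wscvo,euv] -> 7 lines: zja qdhrp wscvo euv jkuaz iusf prim
Hunk 3: at line 1 remove [qdhrp,wscvo,euv] add [nozm] -> 5 lines: zja nozm jkuaz iusf prim
Final line 3: jkuaz

Answer: jkuaz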